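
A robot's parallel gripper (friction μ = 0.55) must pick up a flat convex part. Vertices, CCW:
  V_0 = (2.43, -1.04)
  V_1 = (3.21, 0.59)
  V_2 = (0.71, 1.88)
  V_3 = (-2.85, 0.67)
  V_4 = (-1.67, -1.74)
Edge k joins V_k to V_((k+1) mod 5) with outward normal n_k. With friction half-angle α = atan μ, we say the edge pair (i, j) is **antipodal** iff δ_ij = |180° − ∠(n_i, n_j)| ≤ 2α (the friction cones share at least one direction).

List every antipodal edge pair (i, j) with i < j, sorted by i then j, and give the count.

α = atan 0.55 = 28.81°;  2α = 57.62°
n_0 = (+0.9020, -0.4317)
n_1 = (+0.4586, +0.8887)
n_2 = (-0.3218, +0.9468)
n_3 = (-0.8981, -0.4397)
n_4 = (+0.1683, -0.9857)
  (0,1): δ = 91.72°  ·
  (0,2): δ = 45.66°  ✓
  (0,3): δ = 51.66°  ✓
  (0,4): δ = 125.26°  ·
  (1,2): δ = 133.93°  ·
  (1,3): δ = 36.62°  ✓
  (1,4): δ = 36.98°  ✓
  (2,3): δ = 82.68°  ·
  (2,4): δ = 9.08°  ✓
  (3,4): δ = 106.40°  ·
antipodal pairs: 5

count = 5; pairs: (0,2), (0,3), (1,3), (1,4), (2,4)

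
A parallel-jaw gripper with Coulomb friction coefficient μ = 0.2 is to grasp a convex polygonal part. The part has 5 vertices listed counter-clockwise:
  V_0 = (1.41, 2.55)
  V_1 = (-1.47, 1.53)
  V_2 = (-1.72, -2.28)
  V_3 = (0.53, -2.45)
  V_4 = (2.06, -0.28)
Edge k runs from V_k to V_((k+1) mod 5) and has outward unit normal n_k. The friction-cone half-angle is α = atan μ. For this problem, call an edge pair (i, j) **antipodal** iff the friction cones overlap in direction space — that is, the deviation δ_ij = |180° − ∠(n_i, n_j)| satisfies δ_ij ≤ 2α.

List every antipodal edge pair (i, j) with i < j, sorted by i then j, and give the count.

count = 1; pairs: (1,4)

α = atan 0.2 = 11.31°;  2α = 22.62°
n_0 = (-0.3338, +0.9426)
n_1 = (-0.9979, +0.0655)
n_2 = (-0.0753, -0.9972)
n_3 = (+0.8173, -0.5762)
n_4 = (+0.9746, +0.2239)
  (0,1): δ = 113.26°  ·
  (0,2): δ = 23.82°  ·
  (0,3): δ = 35.31°  ·
  (0,4): δ = 83.43°  ·
  (1,2): δ = 90.57°  ·
  (1,3): δ = 31.43°  ·
  (1,4): δ = 16.69°  ✓
  (2,3): δ = 120.87°  ·
  (2,4): δ = 72.74°  ·
  (3,4): δ = 131.88°  ·
antipodal pairs: 1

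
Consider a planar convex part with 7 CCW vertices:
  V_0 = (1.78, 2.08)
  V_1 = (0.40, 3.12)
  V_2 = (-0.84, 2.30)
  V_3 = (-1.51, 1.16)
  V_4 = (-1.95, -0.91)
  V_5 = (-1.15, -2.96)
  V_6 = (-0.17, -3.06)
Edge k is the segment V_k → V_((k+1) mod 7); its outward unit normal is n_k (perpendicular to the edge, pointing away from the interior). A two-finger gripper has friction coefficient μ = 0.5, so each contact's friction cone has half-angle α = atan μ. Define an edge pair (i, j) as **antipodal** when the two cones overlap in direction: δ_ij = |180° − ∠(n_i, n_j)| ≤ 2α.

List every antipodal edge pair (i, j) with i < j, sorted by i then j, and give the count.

α = atan 0.5 = 26.57°;  2α = 53.13°
n_0 = (+0.6019, +0.7986)
n_1 = (-0.5516, +0.8341)
n_2 = (-0.8621, +0.5067)
n_3 = (-0.9781, +0.2079)
n_4 = (-0.9316, -0.3635)
n_5 = (-0.1015, -0.9948)
n_6 = (+0.9350, -0.3547)
  (0,1): δ = 109.52°  ·
  (0,2): δ = 83.44°  ·
  (0,3): δ = 65.00°  ·
  (0,4): δ = 31.68°  ✓
  (0,5): δ = 31.18°  ✓
  (0,6): δ = 106.23°  ·
  (1,2): δ = 153.92°  ·
  (1,3): δ = 135.48°  ·
  (1,4): δ = 102.16°  ·
  (1,5): δ = 39.30°  ✓
  (1,6): δ = 35.75°  ✓
  (2,3): δ = 161.56°  ·
  (2,4): δ = 128.24°  ·
  (2,5): δ = 65.38°  ·
  (2,6): δ = 9.67°  ✓
  (3,4): δ = 146.68°  ·
  (3,5): δ = 83.83°  ·
  (3,6): δ = 8.78°  ✓
  (4,5): δ = 117.14°  ·
  (4,6): δ = 42.09°  ✓
  (5,6): δ = 104.95°  ·
antipodal pairs: 7

count = 7; pairs: (0,4), (0,5), (1,5), (1,6), (2,6), (3,6), (4,6)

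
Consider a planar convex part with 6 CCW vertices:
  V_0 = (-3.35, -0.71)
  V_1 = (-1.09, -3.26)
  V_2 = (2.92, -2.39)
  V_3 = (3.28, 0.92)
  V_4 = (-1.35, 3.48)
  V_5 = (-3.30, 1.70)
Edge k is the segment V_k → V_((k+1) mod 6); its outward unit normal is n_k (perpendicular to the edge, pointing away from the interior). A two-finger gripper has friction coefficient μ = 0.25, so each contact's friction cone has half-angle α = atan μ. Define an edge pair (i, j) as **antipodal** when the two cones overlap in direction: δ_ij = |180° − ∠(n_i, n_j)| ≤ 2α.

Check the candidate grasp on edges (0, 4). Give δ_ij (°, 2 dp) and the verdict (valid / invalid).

α = atan 0.25 = 14.04°;  2α = 28.07°
edge 0: e_0 = (+2.26, -2.55);  n_0 = (-0.7484, -0.6633)
edge 4: e_4 = (-1.95, -1.78);  n_4 = (-0.6742, +0.7386)
∠(n_0, n_4) = 89.16°
δ = |180° − 89.16°| = 90.84°
90.84° > 2α = 28.07°  →  invalid

δ = 90.84°, invalid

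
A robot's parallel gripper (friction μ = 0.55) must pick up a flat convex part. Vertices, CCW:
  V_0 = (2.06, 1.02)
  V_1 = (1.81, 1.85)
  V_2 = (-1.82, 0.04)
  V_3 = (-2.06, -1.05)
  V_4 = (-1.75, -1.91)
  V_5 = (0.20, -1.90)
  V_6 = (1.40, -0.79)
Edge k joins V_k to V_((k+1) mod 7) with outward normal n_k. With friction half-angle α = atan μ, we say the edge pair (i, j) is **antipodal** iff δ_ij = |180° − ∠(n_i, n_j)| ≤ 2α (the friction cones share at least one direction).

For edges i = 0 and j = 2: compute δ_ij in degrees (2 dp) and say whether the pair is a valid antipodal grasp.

α = atan 0.55 = 28.81°;  2α = 57.62°
edge 0: e_0 = (-0.25, +0.83);  n_0 = (+0.9575, +0.2884)
edge 2: e_2 = (-0.24, -1.09);  n_2 = (-0.9766, +0.2150)
∠(n_0, n_2) = 150.82°
δ = |180° − 150.82°| = 29.18°
29.18° ≤ 2α = 57.62°  →  valid

δ = 29.18°, valid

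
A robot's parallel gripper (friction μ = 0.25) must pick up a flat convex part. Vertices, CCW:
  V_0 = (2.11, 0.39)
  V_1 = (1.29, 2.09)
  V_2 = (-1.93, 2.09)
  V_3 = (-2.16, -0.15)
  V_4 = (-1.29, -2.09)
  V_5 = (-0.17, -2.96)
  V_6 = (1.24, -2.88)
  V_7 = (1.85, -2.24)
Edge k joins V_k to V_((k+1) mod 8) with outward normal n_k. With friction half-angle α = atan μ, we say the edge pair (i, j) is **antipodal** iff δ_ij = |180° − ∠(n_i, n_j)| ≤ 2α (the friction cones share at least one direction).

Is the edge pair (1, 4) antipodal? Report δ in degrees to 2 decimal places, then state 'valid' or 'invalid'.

δ = 37.84°, invalid

α = atan 0.25 = 14.04°;  2α = 28.07°
edge 1: e_1 = (-3.22, +0.00);  n_1 = (+0.0000, +1.0000)
edge 4: e_4 = (+1.12, -0.87);  n_4 = (-0.6135, -0.7897)
∠(n_1, n_4) = 142.16°
δ = |180° − 142.16°| = 37.84°
37.84° > 2α = 28.07°  →  invalid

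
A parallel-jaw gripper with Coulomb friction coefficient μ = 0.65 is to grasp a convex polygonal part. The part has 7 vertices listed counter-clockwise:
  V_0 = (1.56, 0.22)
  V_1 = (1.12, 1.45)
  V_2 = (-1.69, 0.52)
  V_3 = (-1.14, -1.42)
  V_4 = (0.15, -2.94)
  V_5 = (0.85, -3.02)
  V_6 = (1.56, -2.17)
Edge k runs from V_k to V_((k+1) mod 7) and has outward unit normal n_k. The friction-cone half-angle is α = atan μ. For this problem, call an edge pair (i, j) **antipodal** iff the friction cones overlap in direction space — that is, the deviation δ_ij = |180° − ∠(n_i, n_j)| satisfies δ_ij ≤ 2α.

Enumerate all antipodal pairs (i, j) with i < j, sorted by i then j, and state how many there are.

count = 8; pairs: (0,2), (0,3), (0,4), (1,4), (1,5), (2,5), (2,6), (3,6)

α = atan 0.65 = 33.02°;  2α = 66.05°
n_0 = (+0.9416, +0.3368)
n_1 = (-0.3142, +0.9494)
n_2 = (-0.9621, -0.2728)
n_3 = (-0.7624, -0.6471)
n_4 = (-0.1135, -0.9935)
n_5 = (+0.7675, -0.6411)
n_6 = (+1.0000, -0.0000)
  (0,1): δ = 91.37°  ·
  (0,2): δ = 3.86°  ✓
  (0,3): δ = 20.64°  ✓
  (0,4): δ = 63.80°  ✓
  (0,5): δ = 120.44°  ·
  (0,6): δ = 160.32°  ·
  (1,2): δ = 92.48°  ·
  (1,3): δ = 67.99°  ·
  (1,4): δ = 24.83°  ✓
  (1,5): δ = 31.82°  ✓
  (1,6): δ = 71.69°  ·
  (2,3): δ = 155.51°  ·
  (2,4): δ = 112.35°  ·
  (2,5): δ = 55.70°  ✓
  (2,6): δ = 15.83°  ✓
  (3,4): δ = 136.84°  ·
  (3,5): δ = 80.19°  ·
  (3,6): δ = 40.32°  ✓
  (4,5): δ = 123.35°  ·
  (4,6): δ = 83.48°  ·
  (5,6): δ = 140.13°  ·
antipodal pairs: 8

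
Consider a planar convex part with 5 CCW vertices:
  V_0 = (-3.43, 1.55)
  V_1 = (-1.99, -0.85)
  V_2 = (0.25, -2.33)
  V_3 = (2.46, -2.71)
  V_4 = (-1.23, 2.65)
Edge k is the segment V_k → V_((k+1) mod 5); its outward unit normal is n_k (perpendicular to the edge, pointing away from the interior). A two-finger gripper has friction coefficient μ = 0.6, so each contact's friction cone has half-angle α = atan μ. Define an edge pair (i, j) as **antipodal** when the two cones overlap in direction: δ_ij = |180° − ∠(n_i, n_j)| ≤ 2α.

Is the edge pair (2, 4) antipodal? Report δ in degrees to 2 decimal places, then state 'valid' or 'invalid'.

δ = 36.32°, valid

α = atan 0.6 = 30.96°;  2α = 61.93°
edge 2: e_2 = (+2.21, -0.38);  n_2 = (-0.1695, -0.9855)
edge 4: e_4 = (-2.20, -1.10);  n_4 = (-0.4472, +0.8944)
∠(n_2, n_4) = 143.68°
δ = |180° − 143.68°| = 36.32°
36.32° ≤ 2α = 61.93°  →  valid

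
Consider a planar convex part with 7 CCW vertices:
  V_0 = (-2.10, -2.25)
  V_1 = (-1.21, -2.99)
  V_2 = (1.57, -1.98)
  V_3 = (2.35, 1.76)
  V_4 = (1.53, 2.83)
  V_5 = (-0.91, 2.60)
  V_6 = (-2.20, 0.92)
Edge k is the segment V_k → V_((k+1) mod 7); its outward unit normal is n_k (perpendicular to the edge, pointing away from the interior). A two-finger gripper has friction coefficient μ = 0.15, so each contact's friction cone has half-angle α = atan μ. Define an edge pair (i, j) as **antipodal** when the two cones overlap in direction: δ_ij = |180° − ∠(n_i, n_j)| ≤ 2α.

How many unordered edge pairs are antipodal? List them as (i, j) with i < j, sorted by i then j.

α = atan 0.15 = 8.53°;  2α = 17.06°
n_0 = (-0.6393, -0.7689)
n_1 = (+0.3415, -0.9399)
n_2 = (+0.9789, -0.2042)
n_3 = (+0.7937, +0.6083)
n_4 = (-0.0938, +0.9956)
n_5 = (-0.7932, +0.6090)
n_6 = (-0.9995, -0.0315)
  (0,1): δ = 120.29°  ·
  (0,2): δ = 62.04°  ·
  (0,3): δ = 12.79°  ✓
  (0,4): δ = 45.13°  ·
  (0,5): δ = 92.22°  ·
  (0,6): δ = 131.55°  ·
  (1,2): δ = 121.75°  ·
  (1,3): δ = 72.50°  ·
  (1,4): δ = 14.58°  ✓
  (1,5): δ = 32.51°  ·
  (1,6): δ = 71.84°  ·
  (2,3): δ = 130.75°  ·
  (2,4): δ = 72.83°  ·
  (2,5): δ = 25.74°  ·
  (2,6): δ = 13.59°  ✓
  (3,4): δ = 122.08°  ·
  (3,5): δ = 74.98°  ·
  (3,6): δ = 35.66°  ·
  (4,5): δ = 132.90°  ·
  (4,6): δ = 93.58°  ·
  (5,6): δ = 140.67°  ·
antipodal pairs: 3

count = 3; pairs: (0,3), (1,4), (2,6)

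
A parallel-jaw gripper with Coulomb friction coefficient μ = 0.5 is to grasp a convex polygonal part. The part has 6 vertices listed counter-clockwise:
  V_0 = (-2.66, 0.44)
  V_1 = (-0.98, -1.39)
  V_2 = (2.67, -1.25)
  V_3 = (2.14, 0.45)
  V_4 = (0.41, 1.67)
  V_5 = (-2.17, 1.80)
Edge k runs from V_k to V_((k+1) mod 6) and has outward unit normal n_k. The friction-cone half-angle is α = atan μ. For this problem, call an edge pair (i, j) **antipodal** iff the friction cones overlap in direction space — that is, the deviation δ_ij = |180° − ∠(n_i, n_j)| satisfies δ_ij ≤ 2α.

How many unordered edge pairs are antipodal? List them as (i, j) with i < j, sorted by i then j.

count = 6; pairs: (0,2), (0,3), (0,4), (1,3), (1,4), (2,5)

α = atan 0.5 = 26.57°;  2α = 53.13°
n_0 = (-0.7367, -0.6763)
n_1 = (+0.0383, -0.9993)
n_2 = (+0.9547, +0.2976)
n_3 = (+0.5763, +0.8172)
n_4 = (+0.0503, +0.9987)
n_5 = (-0.9408, +0.3390)
  (0,1): δ = 130.36°  ·
  (0,2): δ = 25.24°  ✓
  (0,3): δ = 12.26°  ✓
  (0,4): δ = 44.56°  ✓
  (0,5): δ = 117.63°  ·
  (1,2): δ = 74.88°  ·
  (1,3): δ = 37.39°  ✓
  (1,4): δ = 5.08°  ✓
  (1,5): δ = 67.99°  ·
  (2,3): δ = 142.51°  ·
  (2,4): δ = 110.20°  ·
  (2,5): δ = 37.13°  ✓
  (3,4): δ = 147.69°  ·
  (3,5): δ = 74.62°  ·
  (4,5): δ = 106.93°  ·
antipodal pairs: 6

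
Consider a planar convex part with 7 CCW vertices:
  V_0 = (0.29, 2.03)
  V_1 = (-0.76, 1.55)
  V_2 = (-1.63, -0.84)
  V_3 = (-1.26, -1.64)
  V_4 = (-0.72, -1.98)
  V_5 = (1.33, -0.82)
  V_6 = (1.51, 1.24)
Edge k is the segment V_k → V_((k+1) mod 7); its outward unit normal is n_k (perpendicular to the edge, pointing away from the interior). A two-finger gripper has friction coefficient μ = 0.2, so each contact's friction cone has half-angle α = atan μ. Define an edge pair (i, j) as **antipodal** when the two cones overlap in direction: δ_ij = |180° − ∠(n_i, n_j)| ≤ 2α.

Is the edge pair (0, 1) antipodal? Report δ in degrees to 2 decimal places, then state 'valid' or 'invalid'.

α = atan 0.2 = 11.31°;  2α = 22.62°
edge 0: e_0 = (-1.05, -0.48);  n_0 = (-0.4158, +0.9095)
edge 1: e_1 = (-0.87, -2.39);  n_1 = (-0.9397, +0.3421)
∠(n_0, n_1) = 45.43°
δ = |180° − 45.43°| = 134.57°
134.57° > 2α = 22.62°  →  invalid

δ = 134.57°, invalid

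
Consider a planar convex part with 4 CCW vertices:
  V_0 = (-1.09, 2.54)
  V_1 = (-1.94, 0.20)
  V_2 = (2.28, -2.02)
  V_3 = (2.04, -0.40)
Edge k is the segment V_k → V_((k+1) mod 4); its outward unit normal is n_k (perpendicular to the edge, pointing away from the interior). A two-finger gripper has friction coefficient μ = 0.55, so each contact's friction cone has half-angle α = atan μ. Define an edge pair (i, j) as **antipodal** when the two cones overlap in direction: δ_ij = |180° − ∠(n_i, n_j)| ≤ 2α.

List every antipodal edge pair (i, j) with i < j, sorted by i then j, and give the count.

count = 3; pairs: (0,2), (1,2), (1,3)

α = atan 0.55 = 28.81°;  2α = 57.62°
n_0 = (-0.9399, +0.3414)
n_1 = (-0.4656, -0.8850)
n_2 = (+0.9892, +0.1465)
n_3 = (+0.6846, +0.7289)
  (0,1): δ = 97.78°  ·
  (0,2): δ = 28.39°  ✓
  (0,3): δ = 66.76°  ·
  (1,2): δ = 53.83°  ✓
  (1,3): δ = 15.46°  ✓
  (2,3): δ = 141.63°  ·
antipodal pairs: 3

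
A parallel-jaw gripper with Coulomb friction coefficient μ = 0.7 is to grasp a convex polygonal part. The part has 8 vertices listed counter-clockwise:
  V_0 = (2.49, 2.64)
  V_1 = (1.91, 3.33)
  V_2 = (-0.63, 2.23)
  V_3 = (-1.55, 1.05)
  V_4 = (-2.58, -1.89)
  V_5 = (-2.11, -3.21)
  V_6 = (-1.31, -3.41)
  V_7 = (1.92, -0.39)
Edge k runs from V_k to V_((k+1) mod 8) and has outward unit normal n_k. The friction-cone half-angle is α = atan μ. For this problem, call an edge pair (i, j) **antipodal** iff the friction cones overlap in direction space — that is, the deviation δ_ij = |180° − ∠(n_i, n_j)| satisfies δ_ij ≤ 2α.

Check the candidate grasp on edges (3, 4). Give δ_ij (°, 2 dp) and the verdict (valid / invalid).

α = atan 0.7 = 34.99°;  2α = 69.98°
edge 3: e_3 = (-1.03, -2.94);  n_3 = (-0.9438, +0.3306)
edge 4: e_4 = (+0.47, -1.32);  n_4 = (-0.9421, -0.3354)
∠(n_3, n_4) = 38.91°
δ = |180° − 38.91°| = 141.09°
141.09° > 2α = 69.98°  →  invalid

δ = 141.09°, invalid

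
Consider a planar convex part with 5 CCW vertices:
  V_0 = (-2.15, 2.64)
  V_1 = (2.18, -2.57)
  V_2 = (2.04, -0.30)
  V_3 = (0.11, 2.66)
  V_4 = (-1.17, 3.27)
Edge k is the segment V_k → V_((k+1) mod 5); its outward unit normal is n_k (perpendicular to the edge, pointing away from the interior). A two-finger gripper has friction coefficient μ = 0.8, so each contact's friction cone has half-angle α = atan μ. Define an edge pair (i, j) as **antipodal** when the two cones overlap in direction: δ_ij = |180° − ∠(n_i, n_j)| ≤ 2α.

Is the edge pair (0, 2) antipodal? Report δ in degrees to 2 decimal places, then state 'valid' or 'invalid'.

α = atan 0.8 = 38.66°;  2α = 77.32°
edge 0: e_0 = (+4.33, -5.21);  n_0 = (-0.7691, -0.6392)
edge 2: e_2 = (-1.93, +2.96);  n_2 = (+0.8377, +0.5462)
∠(n_0, n_2) = 173.38°
δ = |180° − 173.38°| = 6.62°
6.62° ≤ 2α = 77.32°  →  valid

δ = 6.62°, valid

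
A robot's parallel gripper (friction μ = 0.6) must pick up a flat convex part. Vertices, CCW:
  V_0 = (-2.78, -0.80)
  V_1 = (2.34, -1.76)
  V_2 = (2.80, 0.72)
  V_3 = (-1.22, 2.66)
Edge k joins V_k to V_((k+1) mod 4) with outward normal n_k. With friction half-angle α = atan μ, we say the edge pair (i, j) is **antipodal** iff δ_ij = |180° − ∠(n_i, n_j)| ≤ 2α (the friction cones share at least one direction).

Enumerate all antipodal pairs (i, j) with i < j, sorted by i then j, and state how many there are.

α = atan 0.6 = 30.96°;  2α = 61.93°
n_0 = (-0.1843, -0.9829)
n_1 = (+0.9832, -0.1824)
n_2 = (+0.4346, +0.9006)
n_3 = (-0.9116, +0.4110)
  (0,1): δ = 89.89°  ·
  (0,2): δ = 15.14°  ✓
  (0,3): δ = 76.35°  ·
  (1,2): δ = 105.25°  ·
  (1,3): δ = 13.76°  ✓
  (2,3): δ = 88.51°  ·
antipodal pairs: 2

count = 2; pairs: (0,2), (1,3)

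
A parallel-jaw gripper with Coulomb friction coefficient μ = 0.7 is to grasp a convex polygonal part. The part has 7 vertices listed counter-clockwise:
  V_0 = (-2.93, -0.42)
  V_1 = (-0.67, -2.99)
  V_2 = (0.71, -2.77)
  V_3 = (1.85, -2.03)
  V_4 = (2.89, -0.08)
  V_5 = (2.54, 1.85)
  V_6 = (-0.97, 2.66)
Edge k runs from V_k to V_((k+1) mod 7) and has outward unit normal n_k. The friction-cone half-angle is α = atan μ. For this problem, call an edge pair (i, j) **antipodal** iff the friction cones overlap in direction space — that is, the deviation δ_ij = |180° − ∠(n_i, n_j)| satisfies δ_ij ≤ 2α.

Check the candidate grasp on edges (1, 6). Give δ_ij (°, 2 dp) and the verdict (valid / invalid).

δ = 48.47°, valid

α = atan 0.7 = 34.99°;  2α = 69.98°
edge 1: e_1 = (+1.38, +0.22);  n_1 = (+0.1574, -0.9875)
edge 6: e_6 = (-1.96, -3.08);  n_6 = (-0.8437, +0.5369)
∠(n_1, n_6) = 131.53°
δ = |180° − 131.53°| = 48.47°
48.47° ≤ 2α = 69.98°  →  valid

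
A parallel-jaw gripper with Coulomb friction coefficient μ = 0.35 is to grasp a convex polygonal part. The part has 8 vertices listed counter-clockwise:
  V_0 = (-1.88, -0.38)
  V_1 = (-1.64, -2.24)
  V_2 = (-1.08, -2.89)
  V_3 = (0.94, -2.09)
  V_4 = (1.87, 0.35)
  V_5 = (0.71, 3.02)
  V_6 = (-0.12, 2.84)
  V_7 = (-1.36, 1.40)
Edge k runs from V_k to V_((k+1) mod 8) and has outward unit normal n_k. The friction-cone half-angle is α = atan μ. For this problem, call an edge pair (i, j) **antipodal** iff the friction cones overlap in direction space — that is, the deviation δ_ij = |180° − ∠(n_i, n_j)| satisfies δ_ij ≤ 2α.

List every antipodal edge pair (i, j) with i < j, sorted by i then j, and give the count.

count = 7; pairs: (0,3), (0,4), (1,4), (2,5), (2,6), (3,6), (3,7)

α = atan 0.35 = 19.29°;  2α = 38.58°
n_0 = (-0.9918, -0.1280)
n_1 = (-0.7576, -0.6527)
n_2 = (+0.3682, -0.9297)
n_3 = (+0.9344, -0.3562)
n_4 = (+0.9172, +0.3985)
n_5 = (-0.2119, +0.9773)
n_6 = (-0.7578, +0.6525)
n_7 = (-0.9599, +0.2804)
  (0,1): δ = 146.61°  ·
  (0,2): δ = 75.75°  ·
  (0,3): δ = 28.22°  ✓
  (0,4): δ = 16.13°  ✓
  (0,5): δ = 94.88°  ·
  (0,6): δ = 131.92°  ·
  (0,7): δ = 156.36°  ·
  (1,2): δ = 109.14°  ·
  (1,3): δ = 61.61°  ·
  (1,4): δ = 17.26°  ✓
  (1,5): δ = 61.49°  ·
  (1,6): δ = 98.52°  ·
  (1,7): δ = 122.97°  ·
  (2,3): δ = 132.47°  ·
  (2,4): δ = 88.12°  ·
  (2,5): δ = 9.37°  ✓
  (2,6): δ = 27.66°  ✓
  (2,7): δ = 52.11°  ·
  (3,4): δ = 135.65°  ·
  (3,5): δ = 56.90°  ·
  (3,6): δ = 19.87°  ✓
  (3,7): δ = 4.58°  ✓
  (4,5): δ = 101.25°  ·
  (4,6): δ = 64.21°  ·
  (4,7): δ = 39.77°  ·
  (5,6): δ = 142.97°  ·
  (5,7): δ = 118.52°  ·
  (6,7): δ = 155.55°  ·
antipodal pairs: 7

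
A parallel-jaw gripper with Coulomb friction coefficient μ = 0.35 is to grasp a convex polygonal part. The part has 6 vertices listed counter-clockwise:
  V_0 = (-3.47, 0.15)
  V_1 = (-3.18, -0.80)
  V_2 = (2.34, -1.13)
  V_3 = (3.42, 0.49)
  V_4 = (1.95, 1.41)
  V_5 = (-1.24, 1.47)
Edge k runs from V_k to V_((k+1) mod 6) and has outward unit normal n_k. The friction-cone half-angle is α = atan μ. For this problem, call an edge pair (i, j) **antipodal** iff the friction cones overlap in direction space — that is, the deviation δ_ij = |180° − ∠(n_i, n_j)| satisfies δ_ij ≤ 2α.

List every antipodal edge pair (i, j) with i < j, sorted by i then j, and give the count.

count = 4; pairs: (1,3), (1,4), (1,5), (2,5)

α = atan 0.35 = 19.29°;  2α = 38.58°
n_0 = (-0.9564, -0.2920)
n_1 = (-0.0597, -0.9982)
n_2 = (+0.8321, -0.5547)
n_3 = (+0.5305, +0.8477)
n_4 = (+0.0188, +0.9998)
n_5 = (-0.5094, +0.8605)
  (0,1): δ = 110.40°  ·
  (0,2): δ = 50.67°  ·
  (0,3): δ = 40.98°  ·
  (0,4): δ = 71.95°  ·
  (0,5): δ = 103.65°  ·
  (1,2): δ = 120.27°  ·
  (1,3): δ = 28.62°  ✓
  (1,4): δ = 2.34°  ✓
  (1,5): δ = 34.04°  ✓
  (2,3): δ = 88.35°  ·
  (2,4): δ = 57.39°  ·
  (2,5): δ = 25.69°  ✓
  (3,4): δ = 149.04°  ·
  (3,5): δ = 117.34°  ·
  (4,5): δ = 148.30°  ·
antipodal pairs: 4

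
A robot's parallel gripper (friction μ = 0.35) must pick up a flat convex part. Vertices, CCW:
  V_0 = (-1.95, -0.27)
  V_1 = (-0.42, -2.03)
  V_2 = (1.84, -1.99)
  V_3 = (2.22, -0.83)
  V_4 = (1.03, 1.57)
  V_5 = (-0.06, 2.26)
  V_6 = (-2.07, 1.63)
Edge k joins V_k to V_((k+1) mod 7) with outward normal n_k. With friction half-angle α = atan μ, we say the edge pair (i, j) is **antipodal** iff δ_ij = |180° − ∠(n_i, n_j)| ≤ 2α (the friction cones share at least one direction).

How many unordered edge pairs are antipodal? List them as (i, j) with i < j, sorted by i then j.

count = 6; pairs: (0,3), (0,4), (1,4), (1,5), (2,6), (3,6)

α = atan 0.35 = 19.29°;  2α = 38.58°
n_0 = (-0.7547, -0.6561)
n_1 = (+0.0177, -0.9998)
n_2 = (+0.9503, -0.3113)
n_3 = (+0.8959, +0.4442)
n_4 = (+0.5349, +0.8449)
n_5 = (-0.2991, +0.9542)
n_6 = (-0.9980, -0.0630)
  (0,1): δ = 129.99°  ·
  (0,2): δ = 59.14°  ·
  (0,3): δ = 14.63°  ✓
  (0,4): δ = 16.66°  ✓
  (0,5): δ = 66.40°  ·
  (0,6): δ = 142.61°  ·
  (1,2): δ = 109.15°  ·
  (1,3): δ = 64.64°  ·
  (1,4): δ = 33.35°  ✓
  (1,5): δ = 16.39°  ✓
  (1,6): δ = 92.60°  ·
  (2,3): δ = 135.49°  ·
  (2,4): δ = 104.20°  ·
  (2,5): δ = 54.46°  ·
  (2,6): δ = 21.75°  ✓
  (3,4): δ = 148.71°  ·
  (3,5): δ = 98.97°  ·
  (3,6): δ = 22.76°  ✓
  (4,5): δ = 130.26°  ·
  (4,6): δ = 54.05°  ·
  (5,6): δ = 103.79°  ·
antipodal pairs: 6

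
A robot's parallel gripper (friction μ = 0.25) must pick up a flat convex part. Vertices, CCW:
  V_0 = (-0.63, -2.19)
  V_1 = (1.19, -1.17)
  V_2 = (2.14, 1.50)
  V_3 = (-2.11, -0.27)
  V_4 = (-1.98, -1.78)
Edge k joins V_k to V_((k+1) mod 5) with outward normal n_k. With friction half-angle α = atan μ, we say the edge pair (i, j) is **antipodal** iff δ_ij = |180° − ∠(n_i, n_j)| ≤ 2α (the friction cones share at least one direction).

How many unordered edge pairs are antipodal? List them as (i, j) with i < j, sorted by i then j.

α = atan 0.25 = 14.04°;  2α = 28.07°
n_0 = (+0.4889, -0.8723)
n_1 = (+0.9421, -0.3352)
n_2 = (-0.3845, +0.9231)
n_3 = (-0.9963, -0.0858)
n_4 = (-0.2906, -0.9568)
  (0,1): δ = 138.85°  ·
  (0,2): δ = 6.66°  ✓
  (0,3): δ = 65.65°  ·
  (0,4): δ = 133.84°  ·
  (1,2): δ = 47.80°  ·
  (1,3): δ = 24.51°  ✓
  (1,4): δ = 92.69°  ·
  (2,3): δ = 107.69°  ·
  (2,4): δ = 39.50°  ·
  (3,4): δ = 111.81°  ·
antipodal pairs: 2

count = 2; pairs: (0,2), (1,3)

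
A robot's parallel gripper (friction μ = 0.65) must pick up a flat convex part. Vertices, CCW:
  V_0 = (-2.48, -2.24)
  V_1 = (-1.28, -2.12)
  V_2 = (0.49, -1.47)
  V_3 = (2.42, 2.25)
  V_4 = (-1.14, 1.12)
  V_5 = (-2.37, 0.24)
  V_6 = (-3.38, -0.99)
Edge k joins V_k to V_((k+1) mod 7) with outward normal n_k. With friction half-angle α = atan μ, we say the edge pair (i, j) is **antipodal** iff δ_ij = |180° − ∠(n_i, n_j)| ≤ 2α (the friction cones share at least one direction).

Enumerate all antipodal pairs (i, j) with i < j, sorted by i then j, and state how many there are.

count = 10; pairs: (0,3), (0,4), (0,5), (1,3), (1,4), (1,5), (2,3), (2,4), (2,5), (2,6)

α = atan 0.65 = 33.02°;  2α = 66.05°
n_0 = (+0.0995, -0.9950)
n_1 = (+0.3447, -0.9387)
n_2 = (+0.8876, -0.4605)
n_3 = (-0.3025, +0.9531)
n_4 = (-0.5819, +0.8133)
n_5 = (-0.7728, +0.6346)
n_6 = (-0.8115, -0.5843)
  (0,1): δ = 165.55°  ·
  (0,2): δ = 123.13°  ·
  (0,3): δ = 11.90°  ✓
  (0,4): δ = 29.87°  ✓
  (0,5): δ = 44.90°  ✓
  (0,6): δ = 120.04°  ·
  (1,2): δ = 137.59°  ·
  (1,3): δ = 2.55°  ✓
  (1,4): δ = 15.42°  ✓
  (1,5): δ = 30.44°  ✓
  (1,6): δ = 105.59°  ·
  (2,3): δ = 44.97°  ✓
  (2,4): δ = 27.00°  ✓
  (2,5): δ = 11.97°  ✓
  (2,6): δ = 63.17°  ✓
  (3,4): δ = 162.03°  ·
  (3,5): δ = 147.00°  ·
  (3,6): δ = 71.86°  ·
  (4,5): δ = 164.97°  ·
  (4,6): δ = 89.83°  ·
  (5,6): δ = 104.86°  ·
antipodal pairs: 10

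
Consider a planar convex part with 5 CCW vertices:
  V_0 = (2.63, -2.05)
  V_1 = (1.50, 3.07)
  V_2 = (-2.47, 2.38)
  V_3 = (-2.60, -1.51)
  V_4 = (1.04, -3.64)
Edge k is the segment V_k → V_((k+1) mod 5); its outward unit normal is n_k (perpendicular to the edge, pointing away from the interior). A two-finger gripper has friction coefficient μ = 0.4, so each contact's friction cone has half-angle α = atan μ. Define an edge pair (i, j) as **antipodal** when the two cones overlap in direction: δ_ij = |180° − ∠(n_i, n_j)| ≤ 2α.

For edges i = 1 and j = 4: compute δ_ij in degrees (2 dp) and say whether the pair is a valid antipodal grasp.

α = atan 0.4 = 21.80°;  2α = 43.60°
edge 1: e_1 = (-3.97, -0.69);  n_1 = (-0.1712, +0.9852)
edge 4: e_4 = (+1.59, +1.59);  n_4 = (+0.7071, -0.7071)
∠(n_1, n_4) = 144.86°
δ = |180° − 144.86°| = 35.14°
35.14° ≤ 2α = 43.60°  →  valid

δ = 35.14°, valid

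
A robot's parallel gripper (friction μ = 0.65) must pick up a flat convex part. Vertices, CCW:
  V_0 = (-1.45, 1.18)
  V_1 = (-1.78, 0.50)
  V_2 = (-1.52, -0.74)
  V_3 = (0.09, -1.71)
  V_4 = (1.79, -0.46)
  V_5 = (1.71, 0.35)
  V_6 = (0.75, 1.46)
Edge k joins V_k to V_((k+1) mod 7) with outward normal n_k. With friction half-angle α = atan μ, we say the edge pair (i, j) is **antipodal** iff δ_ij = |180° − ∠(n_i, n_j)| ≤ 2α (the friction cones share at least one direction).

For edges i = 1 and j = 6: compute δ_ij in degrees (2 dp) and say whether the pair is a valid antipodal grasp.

α = atan 0.65 = 33.02°;  2α = 66.05°
edge 1: e_1 = (+0.26, -1.24);  n_1 = (-0.9787, -0.2052)
edge 6: e_6 = (-2.20, -0.28);  n_6 = (-0.1263, +0.9920)
∠(n_1, n_6) = 94.59°
δ = |180° − 94.59°| = 85.41°
85.41° > 2α = 66.05°  →  invalid

δ = 85.41°, invalid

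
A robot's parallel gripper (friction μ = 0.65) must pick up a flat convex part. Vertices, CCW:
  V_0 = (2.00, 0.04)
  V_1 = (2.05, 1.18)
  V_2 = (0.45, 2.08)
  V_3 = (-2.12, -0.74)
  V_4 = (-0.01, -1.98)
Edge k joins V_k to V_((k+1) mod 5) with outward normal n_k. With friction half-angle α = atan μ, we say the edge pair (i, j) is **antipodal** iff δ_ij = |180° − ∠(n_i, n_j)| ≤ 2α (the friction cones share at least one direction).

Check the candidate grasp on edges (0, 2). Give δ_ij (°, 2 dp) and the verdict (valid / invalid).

α = atan 0.65 = 33.02°;  2α = 66.05°
edge 0: e_0 = (+0.05, +1.14);  n_0 = (+0.9990, -0.0438)
edge 2: e_2 = (-2.57, -2.82);  n_2 = (-0.7391, +0.6736)
∠(n_0, n_2) = 140.17°
δ = |180° − 140.17°| = 39.83°
39.83° ≤ 2α = 66.05°  →  valid

δ = 39.83°, valid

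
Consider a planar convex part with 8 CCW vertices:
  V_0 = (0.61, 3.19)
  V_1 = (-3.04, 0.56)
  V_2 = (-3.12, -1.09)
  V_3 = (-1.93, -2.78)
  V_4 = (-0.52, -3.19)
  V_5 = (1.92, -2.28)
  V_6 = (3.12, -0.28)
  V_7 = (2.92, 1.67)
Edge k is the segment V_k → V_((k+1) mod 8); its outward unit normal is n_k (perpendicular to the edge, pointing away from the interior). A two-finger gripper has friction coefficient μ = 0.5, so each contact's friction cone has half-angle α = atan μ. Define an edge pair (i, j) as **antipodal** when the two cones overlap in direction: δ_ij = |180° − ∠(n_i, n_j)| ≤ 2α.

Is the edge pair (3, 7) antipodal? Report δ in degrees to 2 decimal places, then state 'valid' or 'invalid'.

δ = 17.13°, valid

α = atan 0.5 = 26.57°;  2α = 53.13°
edge 3: e_3 = (+1.41, -0.41);  n_3 = (-0.2792, -0.9602)
edge 7: e_7 = (-2.31, +1.52);  n_7 = (+0.5497, +0.8354)
∠(n_3, n_7) = 162.87°
δ = |180° − 162.87°| = 17.13°
17.13° ≤ 2α = 53.13°  →  valid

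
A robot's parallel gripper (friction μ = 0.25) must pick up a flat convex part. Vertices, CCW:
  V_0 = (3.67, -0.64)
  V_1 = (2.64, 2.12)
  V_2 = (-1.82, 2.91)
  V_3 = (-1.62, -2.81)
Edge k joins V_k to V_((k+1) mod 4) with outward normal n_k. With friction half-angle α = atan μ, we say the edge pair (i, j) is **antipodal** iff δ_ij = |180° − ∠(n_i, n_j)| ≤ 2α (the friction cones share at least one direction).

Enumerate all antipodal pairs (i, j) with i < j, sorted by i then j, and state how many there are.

count = 1; pairs: (0,2)

α = atan 0.25 = 14.04°;  2α = 28.07°
n_0 = (+0.9369, +0.3496)
n_1 = (+0.1744, +0.9847)
n_2 = (-0.9994, -0.0349)
n_3 = (+0.3795, -0.9252)
  (0,1): δ = 120.51°  ·
  (0,2): δ = 18.46°  ✓
  (0,3): δ = 91.84°  ·
  (1,2): δ = 77.95°  ·
  (1,3): δ = 32.35°  ·
  (2,3): δ = 69.70°  ·
antipodal pairs: 1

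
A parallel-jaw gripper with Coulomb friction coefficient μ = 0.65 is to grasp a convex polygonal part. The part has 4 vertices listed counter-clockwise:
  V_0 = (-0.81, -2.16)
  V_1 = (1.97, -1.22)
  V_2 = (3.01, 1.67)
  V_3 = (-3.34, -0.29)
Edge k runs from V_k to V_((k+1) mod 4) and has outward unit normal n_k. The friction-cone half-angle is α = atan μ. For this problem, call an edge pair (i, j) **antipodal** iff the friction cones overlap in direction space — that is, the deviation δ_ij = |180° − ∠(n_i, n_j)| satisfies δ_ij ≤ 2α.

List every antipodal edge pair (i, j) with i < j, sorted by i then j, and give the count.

count = 3; pairs: (0,2), (1,2), (2,3)

α = atan 0.65 = 33.02°;  2α = 66.05°
n_0 = (+0.3203, -0.9473)
n_1 = (+0.9409, -0.3386)
n_2 = (-0.2949, +0.9555)
n_3 = (-0.5944, -0.8042)
  (0,1): δ = 128.47°  ·
  (0,2): δ = 1.53°  ✓
  (0,3): δ = 124.85°  ·
  (1,2): δ = 53.05°  ✓
  (1,3): δ = 73.32°  ·
  (2,3): δ = 53.62°  ✓
antipodal pairs: 3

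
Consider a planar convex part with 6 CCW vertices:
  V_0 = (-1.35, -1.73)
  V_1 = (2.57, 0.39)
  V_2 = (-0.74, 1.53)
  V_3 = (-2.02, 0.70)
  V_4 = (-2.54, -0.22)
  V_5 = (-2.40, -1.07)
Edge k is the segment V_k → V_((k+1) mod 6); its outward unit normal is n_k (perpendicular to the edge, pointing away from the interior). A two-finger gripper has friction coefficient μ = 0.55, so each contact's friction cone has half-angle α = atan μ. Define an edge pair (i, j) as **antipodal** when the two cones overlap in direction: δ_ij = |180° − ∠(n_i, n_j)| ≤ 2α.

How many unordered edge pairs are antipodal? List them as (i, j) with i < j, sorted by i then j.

count = 4; pairs: (0,1), (0,2), (0,3), (1,5)

α = atan 0.55 = 28.81°;  2α = 57.62°
n_0 = (+0.4757, -0.8796)
n_1 = (+0.3256, +0.9455)
n_2 = (-0.5441, +0.8390)
n_3 = (-0.8706, +0.4921)
n_4 = (-0.9867, -0.1625)
n_5 = (-0.5322, -0.8466)
  (0,1): δ = 47.41°  ✓
  (0,2): δ = 4.56°  ✓
  (0,3): δ = 32.12°  ✓
  (0,4): δ = 70.95°  ·
  (0,5): δ = 119.44°  ·
  (1,2): δ = 128.03°  ·
  (1,3): δ = 100.47°  ·
  (1,4): δ = 61.64°  ·
  (1,5): δ = 13.15°  ✓
  (2,3): δ = 152.44°  ·
  (2,4): δ = 113.61°  ·
  (2,5): δ = 65.11°  ·
  (3,4): δ = 141.17°  ·
  (3,5): δ = 92.68°  ·
  (4,5): δ = 131.51°  ·
antipodal pairs: 4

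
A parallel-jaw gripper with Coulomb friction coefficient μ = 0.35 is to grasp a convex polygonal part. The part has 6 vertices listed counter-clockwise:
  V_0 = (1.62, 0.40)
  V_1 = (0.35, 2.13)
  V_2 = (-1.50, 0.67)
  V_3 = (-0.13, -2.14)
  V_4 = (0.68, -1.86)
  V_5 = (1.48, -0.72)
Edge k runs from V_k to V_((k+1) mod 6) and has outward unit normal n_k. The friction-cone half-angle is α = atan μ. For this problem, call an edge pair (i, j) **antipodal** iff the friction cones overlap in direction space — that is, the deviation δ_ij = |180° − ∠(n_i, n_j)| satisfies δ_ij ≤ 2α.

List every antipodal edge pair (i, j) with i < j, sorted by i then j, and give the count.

count = 4; pairs: (0,2), (1,3), (1,4), (2,5)

α = atan 0.35 = 19.29°;  2α = 38.58°
n_0 = (+0.8061, +0.5918)
n_1 = (-0.6195, +0.7850)
n_2 = (-0.8989, -0.4382)
n_3 = (+0.3267, -0.9451)
n_4 = (+0.8186, -0.5744)
n_5 = (+0.9923, -0.1240)
  (0,1): δ = 88.00°  ·
  (0,2): δ = 10.29°  ✓
  (0,3): δ = 72.79°  ·
  (0,4): δ = 108.66°  ·
  (0,5): δ = 136.59°  ·
  (1,2): δ = 102.29°  ·
  (1,3): δ = 19.21°  ✓
  (1,4): δ = 16.66°  ✓
  (1,5): δ = 44.59°  ·
  (2,3): δ = 96.92°  ·
  (2,4): δ = 61.05°  ·
  (2,5): δ = 33.12°  ✓
  (3,4): δ = 144.13°  ·
  (3,5): δ = 116.19°  ·
  (4,5): δ = 152.07°  ·
antipodal pairs: 4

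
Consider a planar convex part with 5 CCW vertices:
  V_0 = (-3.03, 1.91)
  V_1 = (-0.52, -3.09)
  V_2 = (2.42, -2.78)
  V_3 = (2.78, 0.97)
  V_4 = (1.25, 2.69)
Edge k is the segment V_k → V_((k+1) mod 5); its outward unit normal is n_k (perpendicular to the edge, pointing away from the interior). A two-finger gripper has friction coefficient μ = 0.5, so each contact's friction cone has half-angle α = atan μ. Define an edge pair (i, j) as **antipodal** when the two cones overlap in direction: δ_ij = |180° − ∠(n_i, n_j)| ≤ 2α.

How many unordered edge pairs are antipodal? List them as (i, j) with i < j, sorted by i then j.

α = atan 0.5 = 26.57°;  2α = 53.13°
n_0 = (-0.8937, -0.4486)
n_1 = (+0.1049, -0.9945)
n_2 = (+0.9954, -0.0956)
n_3 = (+0.7472, +0.6646)
n_4 = (-0.1793, +0.9838)
  (0,1): δ = 110.64°  ·
  (0,2): δ = 32.14°  ✓
  (0,3): δ = 15.00°  ✓
  (0,4): δ = 73.67°  ·
  (1,2): δ = 101.50°  ·
  (1,3): δ = 54.36°  ·
  (1,4): δ = 4.31°  ✓
  (2,3): δ = 132.86°  ·
  (2,4): δ = 74.19°  ·
  (3,4): δ = 121.33°  ·
antipodal pairs: 3

count = 3; pairs: (0,2), (0,3), (1,4)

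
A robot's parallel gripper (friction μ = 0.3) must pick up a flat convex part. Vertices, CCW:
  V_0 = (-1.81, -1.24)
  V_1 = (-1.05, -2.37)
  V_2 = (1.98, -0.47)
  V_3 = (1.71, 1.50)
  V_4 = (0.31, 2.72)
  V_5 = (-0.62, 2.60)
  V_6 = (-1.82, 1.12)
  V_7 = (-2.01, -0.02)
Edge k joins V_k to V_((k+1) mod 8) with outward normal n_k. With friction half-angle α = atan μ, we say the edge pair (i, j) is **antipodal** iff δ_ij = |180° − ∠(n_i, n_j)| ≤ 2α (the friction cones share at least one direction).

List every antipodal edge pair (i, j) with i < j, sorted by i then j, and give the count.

count = 6; pairs: (0,2), (0,3), (1,4), (1,5), (2,6), (2,7)

α = atan 0.3 = 16.70°;  2α = 33.40°
n_0 = (-0.8298, -0.5581)
n_1 = (+0.5313, -0.8472)
n_2 = (+0.9907, +0.1358)
n_3 = (+0.6570, +0.7539)
n_4 = (-0.1280, +0.9918)
n_5 = (-0.7768, +0.6298)
n_6 = (-0.9864, +0.1644)
n_7 = (-0.9868, -0.1618)
  (0,1): δ = 91.83°  ·
  (0,2): δ = 26.12°  ✓
  (0,3): δ = 15.01°  ✓
  (0,4): δ = 63.43°  ·
  (0,5): δ = 107.04°  ·
  (0,6): δ = 136.61°  ·
  (0,7): δ = 155.39°  ·
  (1,2): δ = 114.29°  ·
  (1,3): δ = 73.16°  ·
  (1,4): δ = 24.74°  ✓
  (1,5): δ = 18.87°  ✓
  (1,6): δ = 48.45°  ·
  (1,7): δ = 67.22°  ·
  (2,3): δ = 138.87°  ·
  (2,4): δ = 90.45°  ·
  (2,5): δ = 46.84°  ·
  (2,6): δ = 17.27°  ✓
  (2,7): δ = 1.51°  ✓
  (3,4): δ = 131.58°  ·
  (3,5): δ = 87.97°  ·
  (3,6): δ = 58.39°  ·
  (3,7): δ = 39.62°  ·
  (4,5): δ = 136.39°  ·
  (4,6): δ = 106.81°  ·
  (4,7): δ = 88.04°  ·
  (5,6): δ = 150.43°  ·
  (5,7): δ = 131.65°  ·
  (6,7): δ = 161.23°  ·
antipodal pairs: 6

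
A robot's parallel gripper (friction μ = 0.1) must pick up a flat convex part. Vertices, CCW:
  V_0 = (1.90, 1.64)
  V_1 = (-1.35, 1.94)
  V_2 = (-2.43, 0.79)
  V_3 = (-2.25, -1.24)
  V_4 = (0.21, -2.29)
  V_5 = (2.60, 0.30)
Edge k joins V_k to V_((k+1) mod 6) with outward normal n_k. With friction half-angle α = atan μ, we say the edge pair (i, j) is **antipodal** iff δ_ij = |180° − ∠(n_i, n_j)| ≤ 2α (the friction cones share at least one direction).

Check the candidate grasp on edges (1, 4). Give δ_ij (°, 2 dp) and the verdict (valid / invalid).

α = atan 0.1 = 5.71°;  2α = 11.42°
edge 1: e_1 = (-1.08, -1.15);  n_1 = (-0.7289, +0.6846)
edge 4: e_4 = (+2.39, +2.59);  n_4 = (+0.7349, -0.6782)
∠(n_1, n_4) = 179.50°
δ = |180° − 179.50°| = 0.50°
0.50° ≤ 2α = 11.42°  →  valid

δ = 0.50°, valid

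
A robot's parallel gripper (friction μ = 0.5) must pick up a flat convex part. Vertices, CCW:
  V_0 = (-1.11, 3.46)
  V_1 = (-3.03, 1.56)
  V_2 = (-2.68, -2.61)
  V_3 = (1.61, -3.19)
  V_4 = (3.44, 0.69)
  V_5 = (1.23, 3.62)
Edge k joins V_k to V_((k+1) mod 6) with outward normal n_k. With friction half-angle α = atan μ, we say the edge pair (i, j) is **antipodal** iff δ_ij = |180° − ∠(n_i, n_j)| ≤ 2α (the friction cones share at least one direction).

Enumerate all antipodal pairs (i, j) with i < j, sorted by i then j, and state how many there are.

count = 6; pairs: (0,2), (0,3), (1,3), (1,4), (2,4), (2,5)

α = atan 0.5 = 26.57°;  2α = 53.13°
n_0 = (-0.7034, +0.7108)
n_1 = (-0.9965, -0.0836)
n_2 = (-0.1340, -0.9910)
n_3 = (+0.9044, -0.4266)
n_4 = (+0.7984, +0.6022)
n_5 = (-0.0682, +0.9977)
  (0,1): δ = 129.90°  ·
  (0,2): δ = 52.40°  ✓
  (0,3): δ = 20.05°  ✓
  (0,4): δ = 82.33°  ·
  (0,5): δ = 139.21°  ·
  (1,2): δ = 102.50°  ·
  (1,3): δ = 30.05°  ✓
  (1,4): δ = 32.23°  ✓
  (1,5): δ = 89.11°  ·
  (2,3): δ = 107.55°  ·
  (2,4): δ = 45.27°  ✓
  (2,5): δ = 11.61°  ✓
  (3,4): δ = 117.72°  ·
  (3,5): δ = 60.84°  ·
  (4,5): δ = 123.11°  ·
antipodal pairs: 6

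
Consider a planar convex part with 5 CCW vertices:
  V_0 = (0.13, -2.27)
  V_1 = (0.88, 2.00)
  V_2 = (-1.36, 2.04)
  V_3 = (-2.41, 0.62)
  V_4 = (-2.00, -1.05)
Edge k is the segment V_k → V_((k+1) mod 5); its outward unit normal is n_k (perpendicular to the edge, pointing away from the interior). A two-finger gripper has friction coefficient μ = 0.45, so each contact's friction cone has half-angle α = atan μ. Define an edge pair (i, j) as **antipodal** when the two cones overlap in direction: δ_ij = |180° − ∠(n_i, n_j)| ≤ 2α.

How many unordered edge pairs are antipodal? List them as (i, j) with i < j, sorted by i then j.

count = 3; pairs: (0,2), (0,3), (1,4)

α = atan 0.45 = 24.23°;  2α = 48.46°
n_0 = (+0.9849, -0.1730)
n_1 = (+0.0179, +0.9998)
n_2 = (-0.8041, +0.5946)
n_3 = (-0.9712, -0.2384)
n_4 = (-0.4970, -0.8677)
  (0,1): δ = 81.06°  ·
  (0,2): δ = 26.52°  ✓
  (0,3): δ = 23.76°  ✓
  (0,4): δ = 70.16°  ·
  (1,2): δ = 125.46°  ·
  (1,3): δ = 75.18°  ·
  (1,4): δ = 28.78°  ✓
  (2,3): δ = 129.73°  ·
  (2,4): δ = 83.32°  ·
  (3,4): δ = 133.60°  ·
antipodal pairs: 3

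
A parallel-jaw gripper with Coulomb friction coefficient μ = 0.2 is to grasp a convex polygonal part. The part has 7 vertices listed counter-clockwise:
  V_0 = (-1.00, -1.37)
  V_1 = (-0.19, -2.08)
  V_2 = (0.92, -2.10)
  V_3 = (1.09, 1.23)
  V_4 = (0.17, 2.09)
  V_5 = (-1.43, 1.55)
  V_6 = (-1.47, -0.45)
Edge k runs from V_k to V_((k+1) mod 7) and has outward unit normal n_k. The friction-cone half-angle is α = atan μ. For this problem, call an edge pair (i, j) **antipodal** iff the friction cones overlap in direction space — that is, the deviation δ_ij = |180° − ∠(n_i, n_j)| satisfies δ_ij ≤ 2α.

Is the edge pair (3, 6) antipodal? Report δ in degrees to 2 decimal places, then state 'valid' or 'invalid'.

δ = 19.87°, valid

α = atan 0.2 = 11.31°;  2α = 22.62°
edge 3: e_3 = (-0.92, +0.86);  n_3 = (+0.6829, +0.7305)
edge 6: e_6 = (+0.47, -0.92);  n_6 = (-0.8905, -0.4549)
∠(n_3, n_6) = 160.13°
δ = |180° − 160.13°| = 19.87°
19.87° ≤ 2α = 22.62°  →  valid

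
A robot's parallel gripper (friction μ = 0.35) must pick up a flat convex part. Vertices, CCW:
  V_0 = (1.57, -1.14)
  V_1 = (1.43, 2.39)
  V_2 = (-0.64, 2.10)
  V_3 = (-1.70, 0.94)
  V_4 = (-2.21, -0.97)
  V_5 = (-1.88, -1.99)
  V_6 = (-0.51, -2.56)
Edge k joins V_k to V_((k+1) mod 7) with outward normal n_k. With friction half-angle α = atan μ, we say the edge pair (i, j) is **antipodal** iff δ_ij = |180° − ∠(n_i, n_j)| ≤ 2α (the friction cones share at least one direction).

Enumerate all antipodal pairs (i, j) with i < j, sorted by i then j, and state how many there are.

α = atan 0.35 = 19.29°;  2α = 38.58°
n_0 = (+0.9992, +0.0396)
n_1 = (-0.1387, +0.9903)
n_2 = (-0.7382, +0.6746)
n_3 = (-0.9662, +0.2580)
n_4 = (-0.9514, -0.3078)
n_5 = (-0.3841, -0.9233)
n_6 = (+0.5638, -0.8259)
  (0,1): δ = 84.30°  ·
  (0,2): δ = 44.69°  ·
  (0,3): δ = 17.22°  ✓
  (0,4): δ = 15.66°  ✓
  (0,5): δ = 65.14°  ·
  (0,6): δ = 122.05°  ·
  (1,2): δ = 140.40°  ·
  (1,3): δ = 112.93°  ·
  (1,4): δ = 80.05°  ·
  (1,5): δ = 30.57°  ✓
  (1,6): δ = 26.35°  ✓
  (2,3): δ = 152.53°  ·
  (2,4): δ = 119.65°  ·
  (2,5): δ = 70.17°  ·
  (2,6): δ = 13.26°  ✓
  (3,4): δ = 147.12°  ·
  (3,5): δ = 97.64°  ·
  (3,6): δ = 40.73°  ·
  (4,5): δ = 130.52°  ·
  (4,6): δ = 73.61°  ·
  (5,6): δ = 123.09°  ·
antipodal pairs: 5

count = 5; pairs: (0,3), (0,4), (1,5), (1,6), (2,6)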